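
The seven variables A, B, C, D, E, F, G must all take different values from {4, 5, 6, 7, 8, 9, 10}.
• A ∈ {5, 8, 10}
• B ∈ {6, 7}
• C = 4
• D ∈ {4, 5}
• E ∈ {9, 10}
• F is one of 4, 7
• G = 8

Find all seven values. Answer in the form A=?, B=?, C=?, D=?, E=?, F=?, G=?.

A=10, B=6, C=4, D=5, E=9, F=7, G=8

C must be 4 (only option left). Eliminate 4 elsewhere: D, F.
That leaves D = 5. So A can't be 5.
F's domain is down to {7}, so F = 7. Eliminate 7 elsewhere: B.
G's domain is down to {8}, so G = 8. Strike 8 from A.
That leaves A = 10. So E can't be 10.
B must be 6 (only option left).
E's domain is down to {9}, so E = 9.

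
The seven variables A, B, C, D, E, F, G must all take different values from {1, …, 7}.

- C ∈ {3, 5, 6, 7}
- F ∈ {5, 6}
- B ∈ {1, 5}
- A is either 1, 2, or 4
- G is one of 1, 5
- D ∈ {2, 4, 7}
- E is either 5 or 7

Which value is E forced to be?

Among the 7 variables, 3 fits only C (and all 7 values in {1, 2, 3, 4, 5, 6, 7} must be used), so C = 3.
The 6 still-open variables draw from only 6 values {1, 2, 4, 5, 6, 7}, so each is used; only F can be 6, hence F = 6.
The 2 variables B and G are confined to {1, 5}, which locks those values in; drop them from A, E.
So E = 7.

7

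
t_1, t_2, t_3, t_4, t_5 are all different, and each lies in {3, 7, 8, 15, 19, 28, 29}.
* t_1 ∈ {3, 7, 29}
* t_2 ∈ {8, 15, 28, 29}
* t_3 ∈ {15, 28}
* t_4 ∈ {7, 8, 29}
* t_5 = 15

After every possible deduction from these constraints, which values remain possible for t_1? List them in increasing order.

3, 7, 29

t_5's domain is down to {15}, so t_5 = 15. Strike 15 from t_2, t_3.
t_3 has just one choice, so t_3 = 28. Strike 28 from t_2.
No further eliminations apply; t_1 can still be any of 3, 7, 29.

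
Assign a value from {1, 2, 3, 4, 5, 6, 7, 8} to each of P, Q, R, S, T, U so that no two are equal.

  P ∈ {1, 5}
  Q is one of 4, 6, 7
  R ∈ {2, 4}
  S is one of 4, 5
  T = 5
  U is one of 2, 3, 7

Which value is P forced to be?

T has just one choice, so T = 5. Eliminate 5 elsewhere: P, S.
So P = 1.

1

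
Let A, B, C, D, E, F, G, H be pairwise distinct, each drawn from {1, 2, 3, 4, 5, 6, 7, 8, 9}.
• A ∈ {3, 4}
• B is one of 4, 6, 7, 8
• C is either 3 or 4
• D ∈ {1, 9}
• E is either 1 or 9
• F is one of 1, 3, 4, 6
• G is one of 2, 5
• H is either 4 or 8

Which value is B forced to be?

The 2 variables A and C are confined to {3, 4}, which locks those values in; drop them from B, F, H.
H has just one choice, so H = 8. So B can't be 8.
D and E share exactly the 2 values {1, 9}; by pigeonhole those values go to them, so strike 1, 9 from F.
F has just one choice, so F = 6. Eliminate 6 elsewhere: B.
So B = 7.

7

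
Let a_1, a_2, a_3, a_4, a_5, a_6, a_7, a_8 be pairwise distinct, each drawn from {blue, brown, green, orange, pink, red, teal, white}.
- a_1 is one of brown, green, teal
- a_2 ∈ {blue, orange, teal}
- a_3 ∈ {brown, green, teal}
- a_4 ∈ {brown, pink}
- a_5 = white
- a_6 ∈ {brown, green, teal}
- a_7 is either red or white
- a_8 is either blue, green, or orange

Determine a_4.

a_5 has just one choice, so a_5 = white. Strike white from a_7.
a_7 has just one choice, so a_7 = red.
The 6 still-open variables together cover exactly {blue, brown, green, orange, pink, teal} — 6 values for 6 variables — and pink appears only in a_4's list, so a_4 = pink.

pink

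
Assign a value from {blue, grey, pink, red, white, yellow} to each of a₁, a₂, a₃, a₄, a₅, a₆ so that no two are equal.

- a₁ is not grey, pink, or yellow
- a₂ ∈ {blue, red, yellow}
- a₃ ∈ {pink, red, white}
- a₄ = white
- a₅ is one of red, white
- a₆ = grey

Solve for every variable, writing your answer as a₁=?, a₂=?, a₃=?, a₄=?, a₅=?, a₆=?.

a₁=blue, a₂=yellow, a₃=pink, a₄=white, a₅=red, a₆=grey

a₄ must be white (only option left). Strike white from a₁, a₃, a₅.
a₅ must be red (only option left). So a₁, a₂, a₃ can't be red.
That leaves a₆ = grey.
a₁ has just one choice, so a₁ = blue. Eliminate blue elsewhere: a₂.
a₂ must be yellow (only option left).
a₃ must be pink (only option left).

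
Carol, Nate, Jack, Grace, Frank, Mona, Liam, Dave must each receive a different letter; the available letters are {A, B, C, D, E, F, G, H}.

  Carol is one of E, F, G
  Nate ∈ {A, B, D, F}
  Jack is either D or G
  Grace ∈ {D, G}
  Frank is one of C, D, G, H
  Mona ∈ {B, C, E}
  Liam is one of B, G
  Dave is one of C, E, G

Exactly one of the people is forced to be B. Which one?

Liam

The 8 variables draw from only 8 values {A, B, C, D, E, F, G, H}, so each is used; only Nate can be A, hence Nate = A.
The 7 still-open variables draw from only 7 values {B, C, D, E, F, G, H}, so each is used; only Carol can be F, hence Carol = F.
Among the 6 still-open variables, H fits only Frank (and all 6 values in {B, C, D, E, G, H} must be used), so Frank = H.
Jack and Grace share exactly the 2 values {D, G}; by pigeonhole those values go to them, so strike D, G from Liam, Dave.
So B goes to Liam.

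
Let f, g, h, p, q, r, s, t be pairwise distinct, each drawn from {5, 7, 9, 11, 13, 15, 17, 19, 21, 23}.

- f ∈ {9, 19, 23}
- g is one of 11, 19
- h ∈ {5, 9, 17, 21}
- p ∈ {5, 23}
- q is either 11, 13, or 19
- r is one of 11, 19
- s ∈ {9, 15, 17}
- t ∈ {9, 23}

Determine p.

g and r between them cover only {11, 19} — a naked pair. Remove those values from f, q.
That leaves q = 13.
The 2 variables f and t are confined to {9, 23}, which locks those values in; drop them from h, p, s.
So p = 5.

5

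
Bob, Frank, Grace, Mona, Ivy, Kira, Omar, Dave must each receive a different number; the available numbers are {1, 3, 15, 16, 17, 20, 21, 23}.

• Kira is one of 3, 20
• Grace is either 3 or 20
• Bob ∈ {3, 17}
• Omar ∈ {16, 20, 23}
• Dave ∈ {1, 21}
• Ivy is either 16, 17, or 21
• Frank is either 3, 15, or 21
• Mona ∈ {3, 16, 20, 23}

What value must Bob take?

Among the 8 variables, 1 fits only Dave (and all 8 values in {1, 3, 15, 16, 17, 20, 21, 23} must be used), so Dave = 1.
The 7 still-open variables draw from only 7 values {3, 15, 16, 17, 20, 21, 23}, so each is used; only Frank can be 15, hence Frank = 15.
The 6 still-open variables together cover exactly {3, 16, 17, 20, 21, 23} — 6 values for 6 variables — and 21 appears only in Ivy's list, so Ivy = 21.
The 5 still-open variables draw from only 5 values {3, 16, 17, 20, 23}, so each is used; only Bob can be 17, hence Bob = 17.

17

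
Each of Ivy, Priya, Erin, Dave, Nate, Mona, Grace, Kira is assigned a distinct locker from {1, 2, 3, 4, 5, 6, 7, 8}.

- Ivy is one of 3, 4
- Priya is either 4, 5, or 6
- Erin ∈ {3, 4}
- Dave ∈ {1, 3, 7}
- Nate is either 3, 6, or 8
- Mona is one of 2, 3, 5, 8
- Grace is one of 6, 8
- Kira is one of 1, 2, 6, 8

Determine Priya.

5

The 8 variables together cover exactly {1, 2, 3, 4, 5, 6, 7, 8} — 8 values for 8 variables — and 7 appears only in Dave's list, so Dave = 7.
The 7 still-open variables draw from only 7 values {1, 2, 3, 4, 5, 6, 8}, so each is used; only Kira can be 1, hence Kira = 1.
The 6 still-open variables draw from only 6 values {2, 3, 4, 5, 6, 8}, so each is used; only Mona can be 2, hence Mona = 2.
Among the 5 still-open variables, 5 fits only Priya (and all 5 values in {3, 4, 5, 6, 8} must be used), so Priya = 5.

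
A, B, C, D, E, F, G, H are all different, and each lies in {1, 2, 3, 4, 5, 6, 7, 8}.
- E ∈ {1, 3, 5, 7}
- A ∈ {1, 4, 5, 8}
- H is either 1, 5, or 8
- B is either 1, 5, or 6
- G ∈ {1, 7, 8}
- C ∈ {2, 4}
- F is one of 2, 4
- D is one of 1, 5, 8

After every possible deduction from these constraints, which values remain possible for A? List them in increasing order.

1, 5, 8

Among the 8 variables, 3 fits only E (and all 8 values in {1, 2, 3, 4, 5, 6, 7, 8} must be used), so E = 3.
Among the 7 still-open variables, 6 fits only B (and all 7 values in {1, 2, 4, 5, 6, 7, 8} must be used), so B = 6.
The 6 still-open variables together cover exactly {1, 2, 4, 5, 7, 8} — 6 values for 6 variables — and 7 appears only in G's list, so G = 7.
C and F share exactly the 2 values {2, 4}; by pigeonhole those values go to them, so strike 2, 4 from A.
No further eliminations apply; A can still be any of 1, 5, 8.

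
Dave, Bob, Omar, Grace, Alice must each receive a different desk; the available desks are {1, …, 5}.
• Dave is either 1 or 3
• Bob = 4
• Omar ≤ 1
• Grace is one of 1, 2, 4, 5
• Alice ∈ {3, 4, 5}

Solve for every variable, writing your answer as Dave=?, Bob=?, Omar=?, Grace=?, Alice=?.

Bob's domain is down to {4}, so Bob = 4. Strike 4 from Grace, Alice.
Omar has just one choice, so Omar = 1. So Dave, Grace can't be 1.
Dave's domain is down to {3}, so Dave = 3. Remove 3 from Alice.
Alice must be 5 (only option left). Remove 5 from Grace.
Grace's domain is down to {2}, so Grace = 2.

Dave=3, Bob=4, Omar=1, Grace=2, Alice=5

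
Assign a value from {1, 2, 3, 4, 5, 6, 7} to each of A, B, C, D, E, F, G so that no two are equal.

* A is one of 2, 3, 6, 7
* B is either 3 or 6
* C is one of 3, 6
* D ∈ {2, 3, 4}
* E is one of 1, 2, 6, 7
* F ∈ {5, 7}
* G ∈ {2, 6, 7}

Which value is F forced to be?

The 7 variables draw from only 7 values {1, 2, 3, 4, 5, 6, 7}, so each is used; only E can be 1, hence E = 1.
The 6 still-open variables draw from only 6 values {2, 3, 4, 5, 6, 7}, so each is used; only D can be 4, hence D = 4.
The 5 still-open variables together cover exactly {2, 3, 5, 6, 7} — 5 values for 5 variables — and 5 appears only in F's list, so F = 5.

5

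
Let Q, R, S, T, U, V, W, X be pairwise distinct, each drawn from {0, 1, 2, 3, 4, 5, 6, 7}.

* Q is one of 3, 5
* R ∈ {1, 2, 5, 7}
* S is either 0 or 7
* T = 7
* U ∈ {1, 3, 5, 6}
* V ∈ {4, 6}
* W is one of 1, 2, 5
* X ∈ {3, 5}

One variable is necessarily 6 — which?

U

T's domain is down to {7}, so T = 7. Strike 7 from R, S.
S must be 0 (only option left).
The 6 still-open variables draw from only 6 values {1, 2, 3, 4, 5, 6}, so each is used; only V can be 4, hence V = 4.
The 5 still-open variables draw from only 5 values {1, 2, 3, 5, 6}, so each is used; only U can be 6, hence U = 6.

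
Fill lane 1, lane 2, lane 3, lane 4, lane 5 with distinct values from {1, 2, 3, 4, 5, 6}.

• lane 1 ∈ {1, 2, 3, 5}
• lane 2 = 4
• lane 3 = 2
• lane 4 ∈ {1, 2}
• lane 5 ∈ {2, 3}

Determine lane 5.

lane 2 has just one choice, so lane 2 = 4.
lane 3 has just one choice, so lane 3 = 2. Strike 2 from lane 1, lane 4, lane 5.
So lane 5 = 3.

3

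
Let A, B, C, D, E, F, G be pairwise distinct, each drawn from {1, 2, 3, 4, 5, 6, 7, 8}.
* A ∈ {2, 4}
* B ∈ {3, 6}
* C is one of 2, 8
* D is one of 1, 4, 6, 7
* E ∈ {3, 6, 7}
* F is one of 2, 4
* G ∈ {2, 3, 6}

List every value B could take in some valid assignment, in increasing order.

Among the 7 variables, 1 fits only D (and all 7 values in {1, 2, 3, 4, 6, 7, 8} must be used), so D = 1.
The 6 still-open variables draw from only 6 values {2, 3, 4, 6, 7, 8}, so each is used; only E can be 7, hence E = 7.
Among the 5 still-open variables, 8 fits only C (and all 5 values in {2, 3, 4, 6, 8} must be used), so C = 8.
A and F between them cover only {2, 4} — a naked pair. Remove those values from G.
No further eliminations apply; B can still be any of 3, 6.

3, 6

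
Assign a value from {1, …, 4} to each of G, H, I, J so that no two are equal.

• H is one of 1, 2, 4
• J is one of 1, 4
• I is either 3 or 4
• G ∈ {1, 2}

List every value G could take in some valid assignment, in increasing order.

Among the 4 variables, 3 fits only I (and all 4 values in {1, 2, 3, 4} must be used), so I = 3.
No further eliminations apply; G can still be any of 1, 2.

1, 2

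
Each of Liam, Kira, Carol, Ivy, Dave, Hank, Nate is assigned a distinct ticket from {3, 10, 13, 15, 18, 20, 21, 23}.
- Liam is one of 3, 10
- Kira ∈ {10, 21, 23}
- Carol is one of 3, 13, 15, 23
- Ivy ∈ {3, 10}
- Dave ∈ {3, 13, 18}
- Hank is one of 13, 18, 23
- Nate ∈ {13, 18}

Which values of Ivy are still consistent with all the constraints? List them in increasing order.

3, 10

The 7 variables together cover exactly {3, 10, 13, 15, 18, 21, 23} — 7 values for 7 variables — and 15 appears only in Carol's list, so Carol = 15.
The 6 still-open variables draw from only 6 values {3, 10, 13, 18, 21, 23}, so each is used; only Kira can be 21, hence Kira = 21.
The 5 still-open variables draw from only 5 values {3, 10, 13, 18, 23}, so each is used; only Hank can be 23, hence Hank = 23.
Liam and Ivy share exactly the 2 values {3, 10}; by pigeonhole those values go to them, so strike 3, 10 from Dave.
No further eliminations apply; Ivy can still be any of 3, 10.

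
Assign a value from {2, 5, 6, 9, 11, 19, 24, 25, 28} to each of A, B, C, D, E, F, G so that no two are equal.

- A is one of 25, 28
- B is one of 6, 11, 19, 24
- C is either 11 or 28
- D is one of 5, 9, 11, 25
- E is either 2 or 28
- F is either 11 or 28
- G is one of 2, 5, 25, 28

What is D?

9

C and F between them cover only {11, 28} — a naked pair. Remove those values from A, B, D, E, G.
A has just one choice, so A = 25. Strike 25 from D, G.
E must be 2 (only option left). Eliminate 2 elsewhere: G.
G has just one choice, so G = 5. Strike 5 from D.
So D = 9.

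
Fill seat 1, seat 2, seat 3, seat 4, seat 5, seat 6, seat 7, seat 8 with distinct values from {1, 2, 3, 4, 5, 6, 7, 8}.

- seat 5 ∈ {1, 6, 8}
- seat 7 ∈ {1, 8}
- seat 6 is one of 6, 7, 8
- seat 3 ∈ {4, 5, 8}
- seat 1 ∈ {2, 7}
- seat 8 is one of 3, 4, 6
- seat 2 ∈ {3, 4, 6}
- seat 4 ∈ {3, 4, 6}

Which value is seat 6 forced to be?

7

The 8 variables together cover exactly {1, 2, 3, 4, 5, 6, 7, 8} — 8 values for 8 variables — and 2 appears only in seat 1's list, so seat 1 = 2.
The 7 still-open variables draw from only 7 values {1, 3, 4, 5, 6, 7, 8}, so each is used; only seat 3 can be 5, hence seat 3 = 5.
The 6 still-open variables together cover exactly {1, 3, 4, 6, 7, 8} — 6 values for 6 variables — and 7 appears only in seat 6's list, so seat 6 = 7.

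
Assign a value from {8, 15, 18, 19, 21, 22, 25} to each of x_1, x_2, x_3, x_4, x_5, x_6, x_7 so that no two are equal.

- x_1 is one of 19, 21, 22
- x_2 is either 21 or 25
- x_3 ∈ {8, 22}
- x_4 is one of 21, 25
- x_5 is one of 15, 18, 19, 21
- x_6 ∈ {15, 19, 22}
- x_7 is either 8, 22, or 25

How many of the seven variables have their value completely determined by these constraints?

3

The 7 variables draw from only 7 values {8, 15, 18, 19, 21, 22, 25}, so each is used; only x_5 can be 18, hence x_5 = 18.
The 6 still-open variables draw from only 6 values {8, 15, 19, 21, 22, 25}, so each is used; only x_6 can be 15, hence x_6 = 15.
The 5 still-open variables draw from only 5 values {8, 19, 21, 22, 25}, so each is used; only x_1 can be 19, hence x_1 = 19.
The 2 variables x_2 and x_4 are confined to {21, 25}, which locks those values in; drop them from x_7.
Determined: x_1=19, x_5=18, x_6=15. The other variables each still have more than one consistent value. That makes 3.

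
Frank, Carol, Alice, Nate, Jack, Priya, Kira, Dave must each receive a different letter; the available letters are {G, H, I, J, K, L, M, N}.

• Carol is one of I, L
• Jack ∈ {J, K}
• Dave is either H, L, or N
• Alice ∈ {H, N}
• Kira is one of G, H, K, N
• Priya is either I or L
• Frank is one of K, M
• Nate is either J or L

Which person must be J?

Nate

Among the 8 variables, G fits only Kira (and all 8 values in {G, H, I, J, K, L, M, N} must be used), so Kira = G.
The 7 still-open variables draw from only 7 values {H, I, J, K, L, M, N}, so each is used; only Frank can be M, hence Frank = M.
The 6 still-open variables draw from only 6 values {H, I, J, K, L, N}, so each is used; only Jack can be K, hence Jack = K.
The 5 still-open variables draw from only 5 values {H, I, J, L, N}, so each is used; only Nate can be J, hence Nate = J.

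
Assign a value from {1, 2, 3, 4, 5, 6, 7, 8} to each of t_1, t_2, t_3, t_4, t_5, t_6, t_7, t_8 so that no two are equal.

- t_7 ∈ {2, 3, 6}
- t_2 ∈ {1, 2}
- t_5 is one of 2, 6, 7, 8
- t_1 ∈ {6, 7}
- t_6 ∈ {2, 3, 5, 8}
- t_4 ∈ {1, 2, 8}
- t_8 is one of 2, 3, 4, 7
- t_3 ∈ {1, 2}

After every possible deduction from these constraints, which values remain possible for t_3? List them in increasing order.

The 8 variables together cover exactly {1, 2, 3, 4, 5, 6, 7, 8} — 8 values for 8 variables — and 4 appears only in t_8's list, so t_8 = 4.
Among the 7 still-open variables, 5 fits only t_6 (and all 7 values in {1, 2, 3, 5, 6, 7, 8} must be used), so t_6 = 5.
The 6 still-open variables draw from only 6 values {1, 2, 3, 6, 7, 8}, so each is used; only t_7 can be 3, hence t_7 = 3.
t_2 and t_3 between them cover only {1, 2} — a naked pair. Remove those values from t_4, t_5.
t_4 has just one choice, so t_4 = 8. So t_5 can't be 8.
No further eliminations apply; t_3 can still be any of 1, 2.

1, 2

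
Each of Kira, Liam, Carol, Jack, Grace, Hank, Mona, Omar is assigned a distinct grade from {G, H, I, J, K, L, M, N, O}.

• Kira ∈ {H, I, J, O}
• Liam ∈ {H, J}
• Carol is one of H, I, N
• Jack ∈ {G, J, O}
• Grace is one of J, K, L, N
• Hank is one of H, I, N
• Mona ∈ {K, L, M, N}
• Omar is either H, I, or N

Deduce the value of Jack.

G

The 3 variables Carol, Hank, Omar are confined to {H, I, N}, which locks those values in; drop them from Kira, Liam, Grace, Mona.
Liam has just one choice, so Liam = J. Eliminate J elsewhere: Kira, Jack, Grace.
Kira's domain is down to {O}, so Kira = O. Remove O from Jack.
So Jack = G.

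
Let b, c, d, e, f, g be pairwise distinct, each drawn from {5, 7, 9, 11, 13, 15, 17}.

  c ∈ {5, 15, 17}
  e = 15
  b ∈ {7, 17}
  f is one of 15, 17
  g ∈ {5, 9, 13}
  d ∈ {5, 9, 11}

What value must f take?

e has just one choice, so e = 15. Remove 15 from c, f.
So f = 17.

17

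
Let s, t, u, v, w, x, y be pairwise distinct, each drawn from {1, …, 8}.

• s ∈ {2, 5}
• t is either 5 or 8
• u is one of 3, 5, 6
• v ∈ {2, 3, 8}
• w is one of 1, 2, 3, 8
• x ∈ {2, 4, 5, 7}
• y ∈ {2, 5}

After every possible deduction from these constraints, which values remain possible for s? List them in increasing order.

s and y between them cover only {2, 5} — a naked pair. Remove those values from t, u, v, w, x.
t must be 8 (only option left). So v, w can't be 8.
v must be 3 (only option left). Strike 3 from u, w.
w has just one choice, so w = 1.
u has just one choice, so u = 6.
No further eliminations apply; s can still be any of 2, 5.

2, 5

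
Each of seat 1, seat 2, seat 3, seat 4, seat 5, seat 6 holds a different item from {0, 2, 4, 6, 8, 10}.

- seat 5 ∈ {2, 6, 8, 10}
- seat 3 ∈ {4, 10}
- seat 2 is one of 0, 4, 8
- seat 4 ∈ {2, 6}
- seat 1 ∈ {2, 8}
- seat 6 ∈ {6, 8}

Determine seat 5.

10

The 6 variables together cover exactly {0, 2, 4, 6, 8, 10} — 6 values for 6 variables — and 0 appears only in seat 2's list, so seat 2 = 0.
The 5 still-open variables draw from only 5 values {2, 4, 6, 8, 10}, so each is used; only seat 3 can be 4, hence seat 3 = 4.
Among the 4 still-open variables, 10 fits only seat 5 (and all 4 values in {2, 6, 8, 10} must be used), so seat 5 = 10.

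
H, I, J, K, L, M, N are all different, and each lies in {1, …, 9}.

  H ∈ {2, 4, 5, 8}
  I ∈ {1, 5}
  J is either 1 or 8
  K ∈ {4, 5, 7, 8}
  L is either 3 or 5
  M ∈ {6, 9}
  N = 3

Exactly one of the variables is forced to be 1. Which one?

I

N's domain is down to {3}, so N = 3. Strike 3 from L.
L has just one choice, so L = 5. Remove 5 from H, I, K.
So 1 goes to I.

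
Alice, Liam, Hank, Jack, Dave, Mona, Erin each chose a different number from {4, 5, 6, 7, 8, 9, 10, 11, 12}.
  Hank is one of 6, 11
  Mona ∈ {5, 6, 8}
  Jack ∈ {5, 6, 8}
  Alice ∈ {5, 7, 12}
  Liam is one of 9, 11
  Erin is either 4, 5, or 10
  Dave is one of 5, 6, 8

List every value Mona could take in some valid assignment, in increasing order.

Jack, Dave, Mona between them cover only {5, 6, 8} — a naked triple. Remove those values from Alice, Hank, Erin.
Hank has just one choice, so Hank = 11. Remove 11 from Liam.
That leaves Liam = 9.
No further eliminations apply; Mona can still be any of 5, 6, 8.

5, 6, 8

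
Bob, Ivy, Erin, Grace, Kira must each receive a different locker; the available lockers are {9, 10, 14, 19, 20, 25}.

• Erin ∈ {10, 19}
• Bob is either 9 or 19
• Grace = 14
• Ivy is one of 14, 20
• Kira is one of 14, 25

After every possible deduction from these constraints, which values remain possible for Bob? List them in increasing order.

9, 19

Grace's domain is down to {14}, so Grace = 14. Eliminate 14 elsewhere: Ivy, Kira.
Kira has just one choice, so Kira = 25.
Ivy must be 20 (only option left).
No further eliminations apply; Bob can still be any of 9, 19.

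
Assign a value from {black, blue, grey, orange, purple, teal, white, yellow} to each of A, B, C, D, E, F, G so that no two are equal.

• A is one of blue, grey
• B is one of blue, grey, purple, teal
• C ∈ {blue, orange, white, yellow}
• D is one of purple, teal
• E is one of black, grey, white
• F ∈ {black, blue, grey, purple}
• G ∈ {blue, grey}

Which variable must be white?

E

A and G between them cover only {blue, grey} — a naked pair. Remove those values from B, C, E, F.
The 2 variables B and D are confined to {purple, teal}, which locks those values in; drop them from F.
F must be black (only option left). So E can't be black.
So white goes to E.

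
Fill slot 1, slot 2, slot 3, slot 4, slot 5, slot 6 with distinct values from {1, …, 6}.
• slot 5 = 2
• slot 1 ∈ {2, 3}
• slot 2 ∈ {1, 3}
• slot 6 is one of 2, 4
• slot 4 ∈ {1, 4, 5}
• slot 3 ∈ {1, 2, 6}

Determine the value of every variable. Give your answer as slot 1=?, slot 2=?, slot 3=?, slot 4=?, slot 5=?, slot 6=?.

slot 1=3, slot 2=1, slot 3=6, slot 4=5, slot 5=2, slot 6=4

slot 5 has just one choice, so slot 5 = 2. So slot 1, slot 3, slot 6 can't be 2.
slot 6 must be 4 (only option left). So slot 4 can't be 4.
slot 1's domain is down to {3}, so slot 1 = 3. Eliminate 3 elsewhere: slot 2.
That leaves slot 2 = 1. Eliminate 1 elsewhere: slot 3, slot 4.
slot 3's domain is down to {6}, so slot 3 = 6.
That leaves slot 4 = 5.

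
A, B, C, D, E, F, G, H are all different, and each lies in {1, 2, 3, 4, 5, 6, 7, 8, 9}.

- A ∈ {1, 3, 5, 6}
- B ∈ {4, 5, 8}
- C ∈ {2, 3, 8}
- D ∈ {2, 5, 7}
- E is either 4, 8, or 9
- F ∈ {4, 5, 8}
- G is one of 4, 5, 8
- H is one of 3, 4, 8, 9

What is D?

The 3 variables B, F, G are confined to {4, 5, 8}, which locks those values in; drop them from A, C, D, E, H.
That leaves E = 9. So H can't be 9.
That leaves H = 3. Remove 3 from A, C.
That leaves C = 2. So D can't be 2.
So D = 7.

7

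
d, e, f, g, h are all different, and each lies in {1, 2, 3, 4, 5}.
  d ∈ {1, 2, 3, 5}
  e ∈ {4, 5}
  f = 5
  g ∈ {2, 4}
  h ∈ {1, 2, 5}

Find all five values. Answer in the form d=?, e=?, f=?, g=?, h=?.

d=3, e=4, f=5, g=2, h=1

f's domain is down to {5}, so f = 5. Eliminate 5 elsewhere: d, e, h.
e has just one choice, so e = 4. So g can't be 4.
g must be 2 (only option left). Eliminate 2 elsewhere: d, h.
That leaves h = 1. Remove 1 from d.
d must be 3 (only option left).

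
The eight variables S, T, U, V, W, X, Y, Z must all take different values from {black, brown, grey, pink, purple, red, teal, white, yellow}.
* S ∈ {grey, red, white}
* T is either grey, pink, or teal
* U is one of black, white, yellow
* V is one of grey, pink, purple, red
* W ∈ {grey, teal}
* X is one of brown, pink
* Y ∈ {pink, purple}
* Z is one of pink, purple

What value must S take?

Y and Z between them cover only {pink, purple} — a naked pair. Remove those values from T, V, X.
That leaves X = brown.
The 2 variables T and W are confined to {grey, teal}, which locks those values in; drop them from S, V.
That leaves V = red. Remove red from S.
So S = white.

white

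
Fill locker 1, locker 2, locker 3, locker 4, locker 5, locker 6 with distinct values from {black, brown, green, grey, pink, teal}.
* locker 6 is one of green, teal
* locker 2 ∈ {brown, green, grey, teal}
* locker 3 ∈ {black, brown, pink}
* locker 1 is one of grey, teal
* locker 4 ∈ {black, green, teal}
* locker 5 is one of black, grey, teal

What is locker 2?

brown

The 6 variables together cover exactly {black, brown, green, grey, pink, teal} — 6 values for 6 variables — and pink appears only in locker 3's list, so locker 3 = pink.
The 5 still-open variables together cover exactly {black, brown, green, grey, teal} — 5 values for 5 variables — and brown appears only in locker 2's list, so locker 2 = brown.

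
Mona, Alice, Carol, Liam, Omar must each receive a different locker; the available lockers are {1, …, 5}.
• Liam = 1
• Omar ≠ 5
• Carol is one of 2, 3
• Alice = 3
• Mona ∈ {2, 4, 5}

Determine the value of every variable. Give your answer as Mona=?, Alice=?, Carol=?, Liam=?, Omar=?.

Alice's domain is down to {3}, so Alice = 3. So Carol, Omar can't be 3.
Carol must be 2 (only option left). Strike 2 from Mona, Omar.
Liam has just one choice, so Liam = 1. Strike 1 from Omar.
Omar has just one choice, so Omar = 4. Eliminate 4 elsewhere: Mona.
Mona has just one choice, so Mona = 5.

Mona=5, Alice=3, Carol=2, Liam=1, Omar=4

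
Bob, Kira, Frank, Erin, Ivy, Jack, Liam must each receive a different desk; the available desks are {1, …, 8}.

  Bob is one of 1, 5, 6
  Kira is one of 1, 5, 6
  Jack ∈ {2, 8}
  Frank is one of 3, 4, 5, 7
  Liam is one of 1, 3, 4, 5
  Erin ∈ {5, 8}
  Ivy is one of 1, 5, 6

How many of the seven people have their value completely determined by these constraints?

2

The 3 variables Bob, Kira, Ivy are confined to {1, 5, 6}, which locks those values in; drop them from Frank, Erin, Liam.
Erin's domain is down to {8}, so Erin = 8. Eliminate 8 elsewhere: Jack.
Jack has just one choice, so Jack = 2.
Determined: Erin=8, Jack=2. The other people each still have more than one consistent value. That makes 2.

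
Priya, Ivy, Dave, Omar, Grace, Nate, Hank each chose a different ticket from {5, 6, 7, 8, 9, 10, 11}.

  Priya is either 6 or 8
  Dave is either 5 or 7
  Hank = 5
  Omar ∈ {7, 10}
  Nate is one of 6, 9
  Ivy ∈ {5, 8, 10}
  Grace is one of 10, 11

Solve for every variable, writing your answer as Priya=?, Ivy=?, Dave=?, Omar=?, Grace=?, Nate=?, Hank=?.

Hank must be 5 (only option left). Strike 5 from Ivy, Dave.
Dave must be 7 (only option left). Strike 7 from Omar.
Omar has just one choice, so Omar = 10. Strike 10 from Ivy, Grace.
Grace's domain is down to {11}, so Grace = 11.
Ivy has just one choice, so Ivy = 8. Strike 8 from Priya.
Priya's domain is down to {6}, so Priya = 6. So Nate can't be 6.
Nate has just one choice, so Nate = 9.

Priya=6, Ivy=8, Dave=7, Omar=10, Grace=11, Nate=9, Hank=5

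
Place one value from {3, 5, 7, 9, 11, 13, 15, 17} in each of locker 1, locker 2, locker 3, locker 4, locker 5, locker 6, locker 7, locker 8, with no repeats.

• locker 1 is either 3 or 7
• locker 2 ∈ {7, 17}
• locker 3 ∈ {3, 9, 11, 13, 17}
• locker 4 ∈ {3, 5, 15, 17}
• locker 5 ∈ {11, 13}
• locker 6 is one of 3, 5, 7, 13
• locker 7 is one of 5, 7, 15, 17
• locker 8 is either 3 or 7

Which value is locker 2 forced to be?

17

Among the 8 variables, 9 fits only locker 3 (and all 8 values in {3, 5, 7, 9, 11, 13, 15, 17} must be used), so locker 3 = 9.
The 7 still-open variables together cover exactly {3, 5, 7, 11, 13, 15, 17} — 7 values for 7 variables — and 11 appears only in locker 5's list, so locker 5 = 11.
The 6 still-open variables draw from only 6 values {3, 5, 7, 13, 15, 17}, so each is used; only locker 6 can be 13, hence locker 6 = 13.
locker 1 and locker 8 between them cover only {3, 7} — a naked pair. Remove those values from locker 2, locker 4, locker 7.
So locker 2 = 17.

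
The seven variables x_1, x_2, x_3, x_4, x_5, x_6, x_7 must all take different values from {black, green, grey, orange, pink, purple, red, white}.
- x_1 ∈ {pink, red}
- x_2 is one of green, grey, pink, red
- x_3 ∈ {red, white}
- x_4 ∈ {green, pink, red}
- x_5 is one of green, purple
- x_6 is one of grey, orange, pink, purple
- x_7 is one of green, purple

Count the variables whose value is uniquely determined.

The 7 variables draw from only 7 values {green, grey, orange, pink, purple, red, white}, so each is used; only x_6 can be orange, hence x_6 = orange.
The 6 still-open variables draw from only 6 values {green, grey, pink, purple, red, white}, so each is used; only x_2 can be grey, hence x_2 = grey.
The 5 still-open variables together cover exactly {green, pink, purple, red, white} — 5 values for 5 variables — and white appears only in x_3's list, so x_3 = white.
The 2 variables x_5 and x_7 are confined to {green, purple}, which locks those values in; drop them from x_4.
Determined: x_2=grey, x_3=white, x_6=orange. The other variables each still have more than one consistent value. That makes 3.

3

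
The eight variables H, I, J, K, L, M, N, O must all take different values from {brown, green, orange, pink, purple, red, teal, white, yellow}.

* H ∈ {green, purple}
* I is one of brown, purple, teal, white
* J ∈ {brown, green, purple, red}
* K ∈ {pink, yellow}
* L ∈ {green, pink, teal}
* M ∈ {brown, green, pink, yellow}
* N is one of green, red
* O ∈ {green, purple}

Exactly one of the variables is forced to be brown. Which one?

Among the 8 variables, white fits only I (and all 8 values in {brown, green, pink, purple, red, teal, white, yellow} must be used), so I = white.
The 7 still-open variables draw from only 7 values {brown, green, pink, purple, red, teal, yellow}, so each is used; only L can be teal, hence L = teal.
H and O between them cover only {green, purple} — a naked pair. Remove those values from J, M, N.
N has just one choice, so N = red. So J can't be red.
So brown goes to J.

J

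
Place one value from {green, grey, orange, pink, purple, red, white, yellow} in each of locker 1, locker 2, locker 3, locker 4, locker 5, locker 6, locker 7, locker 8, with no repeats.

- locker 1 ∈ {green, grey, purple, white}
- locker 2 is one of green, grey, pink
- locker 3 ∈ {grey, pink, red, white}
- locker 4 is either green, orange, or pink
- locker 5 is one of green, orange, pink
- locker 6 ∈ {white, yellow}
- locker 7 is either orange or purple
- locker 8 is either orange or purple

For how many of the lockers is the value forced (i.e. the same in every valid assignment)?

Among the 8 variables, red fits only locker 3 (and all 8 values in {green, grey, orange, pink, purple, red, white, yellow} must be used), so locker 3 = red.
The 7 still-open variables together cover exactly {green, grey, orange, pink, purple, white, yellow} — 7 values for 7 variables — and yellow appears only in locker 6's list, so locker 6 = yellow.
Among the 6 still-open variables, white fits only locker 1 (and all 6 values in {green, grey, orange, pink, purple, white} must be used), so locker 1 = white.
The 5 still-open variables together cover exactly {green, grey, orange, pink, purple} — 5 values for 5 variables — and grey appears only in locker 2's list, so locker 2 = grey.
locker 7 and locker 8 between them cover only {orange, purple} — a naked pair. Remove those values from locker 4, locker 5.
Determined: locker 1=white, locker 2=grey, locker 3=red, locker 6=yellow. The other lockers each still have more than one consistent value. That makes 4.

4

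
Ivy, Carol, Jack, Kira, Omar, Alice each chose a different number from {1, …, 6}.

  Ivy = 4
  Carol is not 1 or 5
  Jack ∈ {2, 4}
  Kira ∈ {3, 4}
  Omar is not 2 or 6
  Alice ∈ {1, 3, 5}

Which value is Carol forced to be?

6

Ivy must be 4 (only option left). Remove 4 from Carol, Jack, Kira, Omar.
Jack has just one choice, so Jack = 2. So Carol can't be 2.
That leaves Kira = 3. Remove 3 from Carol, Omar, Alice.
So Carol = 6.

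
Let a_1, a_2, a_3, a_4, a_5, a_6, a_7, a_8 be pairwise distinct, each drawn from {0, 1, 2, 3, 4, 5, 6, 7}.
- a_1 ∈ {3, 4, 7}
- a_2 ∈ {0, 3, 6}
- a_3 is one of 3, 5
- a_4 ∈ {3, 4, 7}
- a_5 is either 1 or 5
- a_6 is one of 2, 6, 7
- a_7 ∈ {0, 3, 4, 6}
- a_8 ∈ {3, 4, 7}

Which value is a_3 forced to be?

5

The 8 variables draw from only 8 values {0, 1, 2, 3, 4, 5, 6, 7}, so each is used; only a_5 can be 1, hence a_5 = 1.
The 7 still-open variables together cover exactly {0, 2, 3, 4, 5, 6, 7} — 7 values for 7 variables — and 2 appears only in a_6's list, so a_6 = 2.
The 6 still-open variables draw from only 6 values {0, 3, 4, 5, 6, 7}, so each is used; only a_3 can be 5, hence a_3 = 5.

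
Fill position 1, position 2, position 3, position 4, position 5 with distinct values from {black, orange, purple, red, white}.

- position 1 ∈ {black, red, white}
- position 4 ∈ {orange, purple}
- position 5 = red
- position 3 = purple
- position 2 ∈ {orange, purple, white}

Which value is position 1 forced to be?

position 3 must be purple (only option left). Remove purple from position 2, position 4.
position 4 must be orange (only option left). Strike orange from position 2.
That leaves position 5 = red. Remove red from position 1.
That leaves position 2 = white. Eliminate white elsewhere: position 1.
So position 1 = black.

black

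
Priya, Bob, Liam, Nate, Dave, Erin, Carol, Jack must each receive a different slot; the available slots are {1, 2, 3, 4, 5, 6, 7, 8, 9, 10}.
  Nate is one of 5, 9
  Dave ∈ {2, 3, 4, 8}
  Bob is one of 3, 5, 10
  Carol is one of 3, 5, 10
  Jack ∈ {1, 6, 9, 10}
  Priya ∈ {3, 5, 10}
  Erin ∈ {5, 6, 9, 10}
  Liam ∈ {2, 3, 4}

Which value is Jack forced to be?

1

Priya, Bob, Carol share exactly the 3 values {3, 5, 10}; by pigeonhole those values go to them, so strike 3, 5, 10 from Liam, Nate, Dave, Erin, Jack.
Nate has just one choice, so Nate = 9. Strike 9 from Erin, Jack.
Erin's domain is down to {6}, so Erin = 6. So Jack can't be 6.
So Jack = 1.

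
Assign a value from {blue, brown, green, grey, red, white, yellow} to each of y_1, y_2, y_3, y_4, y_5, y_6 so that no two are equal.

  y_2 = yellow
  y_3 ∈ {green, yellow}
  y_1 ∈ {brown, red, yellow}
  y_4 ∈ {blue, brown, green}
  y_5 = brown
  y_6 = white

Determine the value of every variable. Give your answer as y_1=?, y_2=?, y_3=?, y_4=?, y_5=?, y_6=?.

y_1=red, y_2=yellow, y_3=green, y_4=blue, y_5=brown, y_6=white

y_2 must be yellow (only option left). Remove yellow from y_1, y_3.
y_3 has just one choice, so y_3 = green. So y_4 can't be green.
y_5's domain is down to {brown}, so y_5 = brown. Remove brown from y_1, y_4.
y_6's domain is down to {white}, so y_6 = white.
That leaves y_1 = red.
y_4 must be blue (only option left).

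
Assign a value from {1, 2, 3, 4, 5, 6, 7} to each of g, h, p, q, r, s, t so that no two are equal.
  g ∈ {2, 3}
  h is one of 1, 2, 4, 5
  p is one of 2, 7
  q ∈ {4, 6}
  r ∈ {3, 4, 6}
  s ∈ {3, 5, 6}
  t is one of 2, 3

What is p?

7

The 7 variables draw from only 7 values {1, 2, 3, 4, 5, 6, 7}, so each is used; only h can be 1, hence h = 1.
Among the 6 still-open variables, 5 fits only s (and all 6 values in {2, 3, 4, 5, 6, 7} must be used), so s = 5.
Among the 5 still-open variables, 7 fits only p (and all 5 values in {2, 3, 4, 6, 7} must be used), so p = 7.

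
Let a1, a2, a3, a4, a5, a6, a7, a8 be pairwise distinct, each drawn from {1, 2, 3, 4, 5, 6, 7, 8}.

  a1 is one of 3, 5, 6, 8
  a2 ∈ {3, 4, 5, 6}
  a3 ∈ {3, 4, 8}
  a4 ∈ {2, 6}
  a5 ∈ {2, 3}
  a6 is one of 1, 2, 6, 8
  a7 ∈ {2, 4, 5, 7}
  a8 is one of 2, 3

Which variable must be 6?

a4

Among the 8 variables, 1 fits only a6 (and all 8 values in {1, 2, 3, 4, 5, 6, 7, 8} must be used), so a6 = 1.
The 7 still-open variables draw from only 7 values {2, 3, 4, 5, 6, 7, 8}, so each is used; only a7 can be 7, hence a7 = 7.
a5 and a8 between them cover only {2, 3} — a naked pair. Remove those values from a1, a2, a3, a4.
So 6 goes to a4.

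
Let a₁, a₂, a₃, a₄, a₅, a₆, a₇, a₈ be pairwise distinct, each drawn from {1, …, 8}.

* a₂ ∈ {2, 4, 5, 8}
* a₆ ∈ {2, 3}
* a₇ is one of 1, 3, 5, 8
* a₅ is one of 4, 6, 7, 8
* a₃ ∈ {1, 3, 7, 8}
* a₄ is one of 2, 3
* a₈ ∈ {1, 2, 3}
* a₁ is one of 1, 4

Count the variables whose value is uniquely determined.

Among the 8 variables, 6 fits only a₅ (and all 8 values in {1, 2, 3, 4, 5, 6, 7, 8} must be used), so a₅ = 6.
The 7 still-open variables together cover exactly {1, 2, 3, 4, 5, 7, 8} — 7 values for 7 variables — and 7 appears only in a₃'s list, so a₃ = 7.
a₄ and a₆ share exactly the 2 values {2, 3}; by pigeonhole those values go to them, so strike 2, 3 from a₂, a₇, a₈.
a₈'s domain is down to {1}, so a₈ = 1. So a₁, a₇ can't be 1.
a₁ must be 4 (only option left). So a₂ can't be 4.
Determined: a₁=4, a₃=7, a₅=6, a₈=1. The other variables each still have more than one consistent value. That makes 4.

4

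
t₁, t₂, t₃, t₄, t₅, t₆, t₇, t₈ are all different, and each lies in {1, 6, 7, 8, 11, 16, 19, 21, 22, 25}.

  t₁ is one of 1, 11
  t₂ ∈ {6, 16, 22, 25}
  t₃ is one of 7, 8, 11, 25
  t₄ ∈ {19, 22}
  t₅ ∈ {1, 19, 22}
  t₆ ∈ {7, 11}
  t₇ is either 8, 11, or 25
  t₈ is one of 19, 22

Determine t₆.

7

t₄ and t₈ share exactly the 2 values {19, 22}; by pigeonhole those values go to them, so strike 19, 22 from t₂, t₅.
t₅'s domain is down to {1}, so t₅ = 1. Eliminate 1 elsewhere: t₁.
t₁ must be 11 (only option left). Eliminate 11 elsewhere: t₃, t₆, t₇.
So t₆ = 7.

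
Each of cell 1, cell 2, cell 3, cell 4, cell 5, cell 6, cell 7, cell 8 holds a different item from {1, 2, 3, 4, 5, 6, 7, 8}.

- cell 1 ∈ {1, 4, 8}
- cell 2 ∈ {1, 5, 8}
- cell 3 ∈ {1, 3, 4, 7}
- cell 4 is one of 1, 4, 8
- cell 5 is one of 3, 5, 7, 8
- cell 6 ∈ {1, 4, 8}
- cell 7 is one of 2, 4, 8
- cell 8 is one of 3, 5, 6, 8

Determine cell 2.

Among the 8 variables, 2 fits only cell 7 (and all 8 values in {1, 2, 3, 4, 5, 6, 7, 8} must be used), so cell 7 = 2.
The 7 still-open variables together cover exactly {1, 3, 4, 5, 6, 7, 8} — 7 values for 7 variables — and 6 appears only in cell 8's list, so cell 8 = 6.
cell 1, cell 4, cell 6 between them cover only {1, 4, 8} — a naked triple. Remove those values from cell 2, cell 3, cell 5.
So cell 2 = 5.

5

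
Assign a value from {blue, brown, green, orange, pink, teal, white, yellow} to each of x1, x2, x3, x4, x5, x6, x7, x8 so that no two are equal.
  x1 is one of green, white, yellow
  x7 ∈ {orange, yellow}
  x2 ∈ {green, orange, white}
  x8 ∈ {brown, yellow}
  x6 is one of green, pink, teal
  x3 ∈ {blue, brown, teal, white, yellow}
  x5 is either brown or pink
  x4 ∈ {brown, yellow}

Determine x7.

Among the 8 variables, blue fits only x3 (and all 8 values in {blue, brown, green, orange, pink, teal, white, yellow} must be used), so x3 = blue.
The 7 still-open variables together cover exactly {brown, green, orange, pink, teal, white, yellow} — 7 values for 7 variables — and teal appears only in x6's list, so x6 = teal.
Among the 6 still-open variables, pink fits only x5 (and all 6 values in {brown, green, orange, pink, white, yellow} must be used), so x5 = pink.
x4 and x8 between them cover only {brown, yellow} — a naked pair. Remove those values from x1, x7.
So x7 = orange.

orange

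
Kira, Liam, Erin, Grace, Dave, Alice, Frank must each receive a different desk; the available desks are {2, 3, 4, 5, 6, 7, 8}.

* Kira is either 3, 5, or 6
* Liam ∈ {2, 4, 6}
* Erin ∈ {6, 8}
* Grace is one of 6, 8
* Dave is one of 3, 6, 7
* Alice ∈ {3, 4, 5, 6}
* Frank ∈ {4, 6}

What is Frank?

The 7 variables together cover exactly {2, 3, 4, 5, 6, 7, 8} — 7 values for 7 variables — and 2 appears only in Liam's list, so Liam = 2.
The 6 still-open variables together cover exactly {3, 4, 5, 6, 7, 8} — 6 values for 6 variables — and 7 appears only in Dave's list, so Dave = 7.
The 2 variables Erin and Grace are confined to {6, 8}, which locks those values in; drop them from Kira, Alice, Frank.
So Frank = 4.

4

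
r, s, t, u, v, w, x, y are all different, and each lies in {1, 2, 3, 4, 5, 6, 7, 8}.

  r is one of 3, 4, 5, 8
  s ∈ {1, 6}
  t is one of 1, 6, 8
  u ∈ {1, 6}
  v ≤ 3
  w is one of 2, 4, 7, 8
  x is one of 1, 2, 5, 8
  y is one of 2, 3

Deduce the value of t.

The 8 variables together cover exactly {1, 2, 3, 4, 5, 6, 7, 8} — 8 values for 8 variables — and 7 appears only in w's list, so w = 7.
The 7 still-open variables draw from only 7 values {1, 2, 3, 4, 5, 6, 8}, so each is used; only r can be 4, hence r = 4.
The 6 still-open variables together cover exactly {1, 2, 3, 5, 6, 8} — 6 values for 6 variables — and 5 appears only in x's list, so x = 5.
The 5 still-open variables draw from only 5 values {1, 2, 3, 6, 8}, so each is used; only t can be 8, hence t = 8.

8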